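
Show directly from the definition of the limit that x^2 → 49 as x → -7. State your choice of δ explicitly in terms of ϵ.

Suppose ϵ > 0. We seek δ > 0 with 0 < |x + 7| < δ ⇒ |x^2 − 49| < ϵ.
Factor: x^2 − 49 = (x + 7)(x - 7), so |x^2 − 49| = |x + 7|·|x - 7|.
Impose δ ≤ 1 so that |x| < 8; then |x - 7| ≤ 15.
Hence |x^2 − 49| ≤ 15|x + 7|, which is < ϵ once |x + 7| < ϵ/15.
Take δ = min(1, ϵ/15). If 0 < |x + 7| < δ then both bounds hold and |x^2 − 49| ≤ 15|x + 7| < 15·(ϵ/15) = ϵ.

δ = min(1, ϵ/15)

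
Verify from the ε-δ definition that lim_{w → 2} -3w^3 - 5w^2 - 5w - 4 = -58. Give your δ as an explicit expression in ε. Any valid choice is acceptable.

δ = min(1, ε/87)

Fix ε > 0. We want δ > 0 such that 0 < |w − 2| < δ implies |(-3w^3 - 5w^2 - 5w - 4) + 58| < ε.
(-3w^3 - 5w^2 - 5w - 4) + 58 = -3w^3 - 5w^2 - 5w + 54 = (w − 2)(-3w^2 - 11w - 27).
So |(-3w^3 - 5w^2 - 5w - 4) + 58| = |w − 2|·|-3w^2 - 11w - 27|.
Require δ ≤ 1. Then |w − 2| < 1 gives |w| < 3, and by the triangle inequality |-3w^2 - 11w - 27| ≤ 3·3^2 + 11·3 + 27 = 87.
Hence |(-3w^3 - 5w^2 - 5w - 4) + 58| ≤ 87|w − 2| < ε provided |w − 2| < ε/87.
Choosing δ = min(1, ε/87) ensures both conditions, hence |(-3w^3 - 5w^2 - 5w - 4) + 58| < ε.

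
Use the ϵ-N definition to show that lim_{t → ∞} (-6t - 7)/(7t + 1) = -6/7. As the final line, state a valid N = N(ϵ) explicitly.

Suppose ϵ > 0. We seek N > 0 such that t > N implies |(-6t - 7)/(7t + 1) + 6/7| < ϵ.
(-6t - 7)/(7t + 1) + 6/7 = (7(-6t - 7) − (-6)(7t + 1)) / (7(7t + 1)) = -43/(7(7t + 1)).
For t > 0 we have 7t + 1 > 7t, so |(-6t - 7)/(7t + 1) + 6/7| = 43/(7(7t + 1)) < 43/(7·7t) = (43/49)/t.
Thus |(-6t - 7)/(7t + 1) + 6/7| < ϵ whenever t > (43/49)/ϵ.
Take N = (43/49)/ϵ. If t > N then |(-6t - 7)/(7t + 1) + 6/7| < (43/49)/t < ϵ.

N = (43/49)/ϵ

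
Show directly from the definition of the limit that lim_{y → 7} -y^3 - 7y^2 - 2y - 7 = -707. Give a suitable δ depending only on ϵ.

Suppose ϵ > 0. We want δ > 0 such that 0 < |y − 7| < δ implies |(-y^3 - 7y^2 - 2y - 7) + 707| < ϵ.
(-y^3 - 7y^2 - 2y - 7) + 707 = -y^3 - 7y^2 - 2y + 700 = (y − 7)(-y^2 - 14y - 100).
So |(-y^3 - 7y^2 - 2y - 7) + 707| = |y − 7|·|-y^2 - 14y - 100|.
Assume first that |y − 7| < 1, so |y| < 8. Then |-y^2 - 14y - 100| ≤ 8^2 + 14·8 + 100 = 276.
Hence |(-y^3 - 7y^2 - 2y - 7) + 707| ≤ 276|y − 7| < ϵ provided |y − 7| < ϵ/276.
Choosing δ = min(1, ϵ/276) ensures both conditions, hence |(-y^3 - 7y^2 - 2y - 7) + 707| < ϵ.

δ = min(1, ϵ/276)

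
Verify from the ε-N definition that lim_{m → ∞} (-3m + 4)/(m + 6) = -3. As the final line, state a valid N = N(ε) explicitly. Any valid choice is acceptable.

Let ε > 0 be given. For m ≥ 1, |(-3m + 4)/(m + 6) + 3| = |22|/((m + 6)) = 22/((m + 6)).
Since m + 6 ≥ m for m ≥ 1, this is ≤ 22/(m) = 22/m.
So |(-3m + 4)/(m + 6) + 3| < ε whenever m > 22/ε.
Take N = 22/ε. If m > N then |(-3m + 4)/(m + 6) + 3| ≤ 22/m < ε.

N = 22/ε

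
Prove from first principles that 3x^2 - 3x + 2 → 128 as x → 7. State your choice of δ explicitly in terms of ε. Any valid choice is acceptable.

Fix ε > 0. We want δ > 0 such that 0 < |x − 7| < δ implies |(3x^2 - 3x + 2) − 128| < ε.
(3x^2 - 3x + 2) − 128 = 3x^2 - 3x - 126 = (x − 7)(3x + 18).
So |(3x^2 - 3x + 2) − 128| = |x − 7|·|3x + 18|.
Assume first that |x − 7| < 1, so |x| < 8. Then |3x + 18| ≤ 3·8 + 18 = 42.
Hence |(3x^2 - 3x + 2) − 128| ≤ 42|x − 7| < ε provided |x − 7| < ε/42.
Take δ = min(1, ε/42). Then 0 < |x − 7| < δ gives both |x − 7| < 1 and |x − 7| < ε/42, so |(3x^2 - 3x + 2) − 128| < ε.

δ = min(1, ε/42)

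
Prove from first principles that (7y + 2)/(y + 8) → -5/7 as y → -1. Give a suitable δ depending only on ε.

δ = min(7/2, (49/108)ε)

Let ε > 0. We want δ > 0 with 0 < |y + 1| < δ ⇒ |(7y + 2)/(y + 8) + 5/7| < ε.
Combining over a common denominator, (7y + 2)/(y + 8) + 5/7 = [(7y + 2)·7 − (-5)·(y + 8)] / [7·(y + 8)] = 54(y + 1) / (7(y + 8)).
So |(7y + 2)/(y + 8) + 5/7| = 54|y + 1| / (7·|y + 8|).
Restrict δ ≤ 7/2. Then |y + 1| < 7/2 gives |y + 8| = |(y + 1) + 7| ≥ 7 − 7/2 = 7/2.
Hence |(7y + 2)/(y + 8) + 5/7| < 54|y + 1|/(7·(7/2)) = (108/49)|y + 1|, which is < ε once |y + 1| < (49/108)ε.
Take δ = min(7/2, (49/108)ε). Then 0 < |y + 1| < δ forces both bounds, so |(7y + 2)/(y + 8) + 5/7| < ε.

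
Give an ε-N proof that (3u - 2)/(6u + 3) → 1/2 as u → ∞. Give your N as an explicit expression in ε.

Suppose ε > 0. We seek N > 0 such that u > N implies |(3u - 2)/(6u + 3) − (1/2)| < ε.
(3u - 2)/(6u + 3) − (1/2) = (6(3u - 2) − 3(6u + 3)) / (6(6u + 3)) = -21/(6(6u + 3)).
For u > 0 we have 6u + 3 > 6u, so |(3u - 2)/(6u + 3) − (1/2)| = 21/(6(6u + 3)) < 21/(6·6u) = (7/12)/u.
Thus |(3u - 2)/(6u + 3) − (1/2)| < ε whenever u > (7/12)/ε.
Take N = (7/12)/ε. If u > N then |(3u - 2)/(6u + 3) − (1/2)| < (7/12)/u < ε.

N = (7/12)/ε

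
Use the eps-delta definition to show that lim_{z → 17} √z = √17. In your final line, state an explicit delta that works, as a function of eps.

delta = min(17, √17·eps)

Let eps > 0 be given. We want delta > 0 such that 0 < |z − 17| < delta implies |√z − √17| < eps.
Multiplying by the conjugate, |√z − √17| = |z − 17|/(√z + √17).
Restrict delta ≤ 17 so that |z − 17| < 17 forces z > 0, and then √z + √17 > √17.
Hence |√z − √17| < |z − 17|/√17, which is < eps once |z − 17| < √17·eps.
Take delta = min(17, √17·eps). If 0 < |z − 17| < delta then z > 0 and |√z − √17| < |z − 17|/√17 < eps.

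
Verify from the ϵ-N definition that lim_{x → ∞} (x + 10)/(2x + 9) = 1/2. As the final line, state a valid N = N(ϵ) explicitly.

N = (11/4)/ϵ

Let ϵ > 0 be given. We seek N > 0 such that x > N implies |(x + 10)/(2x + 9) − (1/2)| < ϵ.
(x + 10)/(2x + 9) − (1/2) = (2(x + 10) − (2x + 9)) / (2(2x + 9)) = 11/(2(2x + 9)).
For x > 0 we have 2x + 9 > 2x, so |(x + 10)/(2x + 9) − (1/2)| = 11/(2(2x + 9)) < 11/(2·2x) = (11/4)/x.
Thus |(x + 10)/(2x + 9) − (1/2)| < ϵ whenever x > (11/4)/ϵ.
Take N = (11/4)/ϵ. If x > N then |(x + 10)/(2x + 9) − (1/2)| < (11/4)/x < ϵ.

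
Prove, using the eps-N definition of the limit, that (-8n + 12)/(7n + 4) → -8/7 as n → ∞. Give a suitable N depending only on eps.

Let eps > 0 be given. For n ≥ 1, |(-8n + 12)/(7n + 4) + 8/7| = |116|/(7(7n + 4)) = 116/(7(7n + 4)).
Since 7n + 4 ≥ 7n for n ≥ 1, this is ≤ 116/(7·7n) = (116/49)/n.
So |(-8n + 12)/(7n + 4) + 8/7| < eps whenever n > (116/49)/eps.
Take N = (116/49)/eps. If n > N then |(-8n + 12)/(7n + 4) + 8/7| ≤ (116/49)/n < eps.

N = (116/49)/eps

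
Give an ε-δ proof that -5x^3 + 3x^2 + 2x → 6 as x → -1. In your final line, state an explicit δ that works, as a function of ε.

Let ε > 0 be given. We want δ > 0 such that 0 < |x + 1| < δ implies |(-5x^3 + 3x^2 + 2x) − 6| < ε.
(-5x^3 + 3x^2 + 2x) − 6 = -5x^3 + 3x^2 + 2x - 6 = (x + 1)(-5x^2 + 8x - 6).
So |(-5x^3 + 3x^2 + 2x) − 6| = |x + 1|·|-5x^2 + 8x - 6|.
Assume first that |x + 1| < 1, so |x| < 2. Then |-5x^2 + 8x - 6| ≤ 5·2^2 + 8·2 + 6 = 42.
Hence |(-5x^3 + 3x^2 + 2x) − 6| ≤ 42|x + 1| < ε provided |x + 1| < ε/42.
Take δ = min(1, ε/42). Then 0 < |x + 1| < δ gives both |x + 1| < 1 and |x + 1| < ε/42, so |(-5x^3 + 3x^2 + 2x) − 6| < ε.

δ = min(1, ε/42)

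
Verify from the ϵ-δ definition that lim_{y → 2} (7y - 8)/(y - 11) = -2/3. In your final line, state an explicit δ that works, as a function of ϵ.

δ = min(9/2, (27/46)ϵ)

Let ϵ > 0 be given. We want δ > 0 with 0 < |y − 2| < δ ⇒ |(7y - 8)/(y - 11) + 2/3| < ϵ.
Combining over a common denominator, (7y - 8)/(y - 11) + 2/3 = [(7y - 8)·(-9) − 6·(y - 11)] / [(-9)·(y - 11)] = -69(y − 2) / ((-9)(y - 11)).
So |(7y - 8)/(y - 11) + 2/3| = 69|y − 2| / (9·|y − 11|).
Require δ ≤ 9/2, so |y − 11| ≥ |-9| − |y − 2| > 9 − 9/2 = 9/2.
Hence |(7y - 8)/(y - 11) + 2/3| < 69|y − 2|/(9·(9/2)) = (46/27)|y − 2|, which is < ϵ once |y − 2| < (27/46)ϵ.
Take δ = min(9/2, (27/46)ϵ). Then 0 < |y − 2| < δ forces both bounds, so |(7y - 8)/(y - 11) + 2/3| < ϵ.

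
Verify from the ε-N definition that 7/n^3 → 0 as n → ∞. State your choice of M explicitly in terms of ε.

Fix ε > 0. For n ≥ 1, |7/n^3 − 0| = 7/n^3.
7/n^3 < ε ⇔ n^3 > 7/ε ⇔ n > (7/ε)^{1/3}.
Take M = (7/ε)^{1/3}. Then n > M implies 7/n^3 < ε.

M = (7/ε)^{1/3}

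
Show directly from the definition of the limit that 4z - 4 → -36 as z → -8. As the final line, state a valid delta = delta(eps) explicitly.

delta = eps/4

Let eps > 0 be given. We need delta > 0 so that 0 < |z + 8| < delta implies |(4z - 4) + 36| < eps.
Since (4z - 4) + 36 = 4(z + 8), we have |(4z - 4) + 36| = 4|z + 8|.
So 4|z + 8| < eps exactly when |z + 8| < eps/4.
Choosing delta = eps/4 gives |(4z - 4) + 36| = 4|z + 8| < eps whenever |z + 8| < delta.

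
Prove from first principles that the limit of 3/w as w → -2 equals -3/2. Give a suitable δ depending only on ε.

Let ε > 0 be given. We seek δ > 0 such that 0 < |w + 2| < δ implies |3/w + 3/2| < ε.
|3/w + 3/2| = 3·|-2 − w|/(2·|w|) = 3|w + 2|/(2|w|).
Restrict δ ≤ 1. Then |w + 2| < 1 gives |w| > 1, so 2|w| > 2.
Then |3/w + 3/2| < 3|w + 2|/2, which is < ε when |w + 2| < (2/3)ε.
Take δ = min(1, (2/3)ε). Then 0 < |w + 2| < δ gives both |w + 2| < 1 and |w + 2| < (2/3)ε, so |3/w + 3/2| < ε.

δ = min(1, (2/3)ε)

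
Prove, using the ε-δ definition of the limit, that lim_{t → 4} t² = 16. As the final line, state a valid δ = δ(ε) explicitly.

δ = min(2, ε/10)

Let ε > 0 be given. We seek δ > 0 with 0 < |t − 4| < δ ⇒ |t² − 16| < ε.
Factor: t² − 16 = (t − 4)(t + 4), so |t² − 16| = |t − 4|·|t + 4|.
Restrict δ ≤ 2. Then |t − 4| < 2 gives |t| < 6, so by the triangle inequality |t + 4| ≤ 6 + 4 = 10.
Hence |t² − 16| ≤ 10|t − 4|, which is < ε once |t − 4| < ε/10.
Take δ = min(2, ε/10). If 0 < |t − 4| < δ then both bounds hold and |t² − 16| ≤ 10|t − 4| < 10·(ε/10) = ε.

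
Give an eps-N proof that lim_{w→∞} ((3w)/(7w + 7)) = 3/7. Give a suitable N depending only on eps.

N = (3/7)/eps

Let eps > 0. We seek N > 0 such that w > N implies |(3w)/(7w + 7) − (3/7)| < eps.
(3w)/(7w + 7) − (3/7) = (7(3w) − 3(7w + 7)) / (7(7w + 7)) = -21/(7(7w + 7)).
For w > 0 we have 7w + 7 > 7w, so |(3w)/(7w + 7) − (3/7)| = 21/(7(7w + 7)) < 21/(7·7w) = (3/7)/w.
Thus |(3w)/(7w + 7) − (3/7)| < eps whenever w > (3/7)/eps.
Take N = (3/7)/eps. If w > N then |(3w)/(7w + 7) − (3/7)| < (3/7)/w < eps.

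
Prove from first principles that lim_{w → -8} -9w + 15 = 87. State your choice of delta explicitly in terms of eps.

Let eps > 0. We need delta > 0 so that 0 < |w + 8| < delta implies |(-9w + 15) − 87| < eps.
|(-9w + 15) − 87| = |-9w - 72| = 9|w + 8|.
So 9|w + 8| < eps exactly when |w + 8| < eps/9.
Choosing delta = eps/9 gives |(-9w + 15) − 87| = 9|w + 8| < eps whenever |w + 8| < delta.

delta = eps/9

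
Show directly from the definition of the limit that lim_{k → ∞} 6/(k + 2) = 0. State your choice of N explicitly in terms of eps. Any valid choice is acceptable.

Let eps > 0. For k ≥ 1, |6/(k + 2) − 0| = 6/(k + 2) ≤ 6/k.
We need 6/k < eps, i.e. k > 6/eps.
Take N = 6/eps. If k > N then |6/(k + 2)| ≤ 6/k < eps.

N = 6/eps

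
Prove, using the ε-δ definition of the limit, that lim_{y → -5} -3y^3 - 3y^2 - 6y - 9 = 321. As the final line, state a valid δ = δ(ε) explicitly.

Fix ε > 0. We want δ > 0 such that 0 < |y + 5| < δ implies |(-3y^3 - 3y^2 - 6y - 9) − 321| < ε.
(-3y^3 - 3y^2 - 6y - 9) − 321 = -3y^3 - 3y^2 - 6y - 330 = (y + 5)(-3y^2 + 12y - 66).
So |(-3y^3 - 3y^2 - 6y - 9) − 321| = |y + 5|·|-3y^2 + 12y - 66|.
Require δ ≤ 2. Then |y + 5| < 2 gives |y| < 7, and by the triangle inequality |-3y^2 + 12y - 66| ≤ 3·7^2 + 12·7 + 66 = 297.
Hence |(-3y^3 - 3y^2 - 6y - 9) − 321| ≤ 297|y + 5| < ε provided |y + 5| < ε/297.
Choosing δ = min(2, ε/297) ensures both conditions, hence |(-3y^3 - 3y^2 - 6y - 9) − 321| < ε.

δ = min(2, ε/297)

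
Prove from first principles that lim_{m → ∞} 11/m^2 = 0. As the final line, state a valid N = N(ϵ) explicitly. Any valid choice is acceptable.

N = (11/ϵ)^{1/2}

Suppose ϵ > 0. For m ≥ 1, |11/m^2 − 0| = 11/m^2.
11/m^2 < ϵ ⇔ m^2 > 11/ϵ ⇔ m > (11/ϵ)^{1/2}.
Take N = (11/ϵ)^{1/2}. Then m > N implies 11/m^2 < ϵ.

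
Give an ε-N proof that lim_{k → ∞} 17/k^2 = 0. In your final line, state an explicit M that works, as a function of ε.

M = (17/ε)^{1/2}

Let ε > 0 be given. For k ≥ 1, |17/k^2 − 0| = 17/k^2.
17/k^2 < ε ⇔ k^2 > 17/ε ⇔ k > (17/ε)^{1/2}.
Take M = (17/ε)^{1/2}. Then k > M implies 17/k^2 < ε.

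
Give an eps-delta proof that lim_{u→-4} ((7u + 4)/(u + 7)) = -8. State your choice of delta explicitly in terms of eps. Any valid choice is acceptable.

Fix eps > 0. We want delta > 0 with 0 < |u + 4| < delta ⇒ |(7u + 4)/(u + 7) + 8| < eps.
Combining over a common denominator, (7u + 4)/(u + 7) + 8 = [(7u + 4)·3 − (-24)·(u + 7)] / [3·(u + 7)] = 45(u + 4) / (3(u + 7)).
So |(7u + 4)/(u + 7) + 8| = 45|u + 4| / (3·|u + 7|).
Require delta ≤ 3/2, so |u + 7| ≥ |3| − |u + 4| > 3 − 3/2 = 3/2.
Hence |(7u + 4)/(u + 7) + 8| < 45|u + 4|/(3·(3/2)) = 10|u + 4|, which is < eps once |u + 4| < (1/10)eps.
Take delta = min(3/2, (1/10)eps). Then 0 < |u + 4| < delta forces both bounds, so |(7u + 4)/(u + 7) + 8| < eps.

delta = min(3/2, (1/10)eps)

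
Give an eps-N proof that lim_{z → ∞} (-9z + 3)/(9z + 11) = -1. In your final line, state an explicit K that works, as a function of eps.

K = (14/9)/eps

Fix eps > 0. We seek K > 0 such that z > K implies |(-9z + 3)/(9z + 11) + 1| < eps.
(-9z + 3)/(9z + 11) + 1 = (9(-9z + 3) − (-9)(9z + 11)) / (9(9z + 11)) = 126/(9(9z + 11)).
For z > 0 we have 9z + 11 > 9z, so |(-9z + 3)/(9z + 11) + 1| = 126/(9(9z + 11)) < 126/(9·9z) = (14/9)/z.
Thus |(-9z + 3)/(9z + 11) + 1| < eps whenever z > (14/9)/eps.
Take K = (14/9)/eps. If z > K then |(-9z + 3)/(9z + 11) + 1| < (14/9)/z < eps.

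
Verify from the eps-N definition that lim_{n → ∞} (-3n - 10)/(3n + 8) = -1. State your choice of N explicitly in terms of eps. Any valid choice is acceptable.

N = (2/3)/eps

Let eps > 0. For n ≥ 1, |(-3n - 10)/(3n + 8) + 1| = |-6|/(3(3n + 8)) = 6/(3(3n + 8)).
Since 3n + 8 ≥ 3n for n ≥ 1, this is ≤ 6/(3·3n) = (2/3)/n.
So |(-3n - 10)/(3n + 8) + 1| < eps whenever n > (2/3)/eps.
Take N = (2/3)/eps. If n > N then |(-3n - 10)/(3n + 8) + 1| ≤ (2/3)/n < eps.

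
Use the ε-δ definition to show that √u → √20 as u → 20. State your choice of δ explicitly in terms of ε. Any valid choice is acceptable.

δ = min(20, √20·ε)

Suppose ε > 0. We want δ > 0 such that 0 < |u − 20| < δ implies |√u − √20| < ε.
Rationalise: √u − √20 = (u − 20)/(√u + √20), so |√u − √20| = |u − 20|/(√u + √20).
Restrict δ ≤ 20 so that |u − 20| < 20 forces u > 0, and then √u + √20 > √20.
Hence |√u − √20| < |u − 20|/√20, which is < ε once |u − 20| < √20·ε.
Take δ = min(20, √20·ε). If 0 < |u − 20| < δ then u > 0 and |√u − √20| < |u − 20|/√20 < ε.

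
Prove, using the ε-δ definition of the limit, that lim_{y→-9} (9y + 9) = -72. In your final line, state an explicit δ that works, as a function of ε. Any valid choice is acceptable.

Suppose ε > 0. We need δ > 0 so that 0 < |y + 9| < δ implies |(9y + 9) + 72| < ε.
|(9y + 9) + 72| = |9y + 81| = 9|y + 9|.
Thus it suffices that |y + 9| < ε/9.
Take δ = ε/9. If 0 < |y + 9| < δ then |(9y + 9) + 72| = 9|y + 9| < 9·(ε/9) = ε.

δ = ε/9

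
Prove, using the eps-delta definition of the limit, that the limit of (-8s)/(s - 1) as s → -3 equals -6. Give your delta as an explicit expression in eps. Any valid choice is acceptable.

delta = min(2, eps)

Let eps > 0 be given. We want delta > 0 with 0 < |s + 3| < delta ⇒ |(-8s)/(s - 1) + 6| < eps.
Combining over a common denominator, (-8s)/(s - 1) + 6 = [(-8s)·(-4) − 24·(s - 1)] / [(-4)·(s - 1)] = 8(s + 3) / ((-4)(s - 1)).
So |(-8s)/(s - 1) + 6| = 8|s + 3| / (4·|s − 1|).
Restrict delta ≤ 2. Then |s + 3| < 2 gives |s − 1| = |(s + 3) + (-4)| ≥ 4 − 2 = 2.
Hence |(-8s)/(s - 1) + 6| < 8|s + 3|/(4·2) = |s + 3|, which is < eps once |s + 3| < eps.
Take delta = min(2, eps). Then 0 < |s + 3| < delta forces both bounds, so |(-8s)/(s - 1) + 6| < eps.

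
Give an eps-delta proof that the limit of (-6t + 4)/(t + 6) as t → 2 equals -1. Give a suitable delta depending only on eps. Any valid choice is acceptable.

delta = min(4, (4/5)eps)

Suppose eps > 0. We want delta > 0 with 0 < |t − 2| < delta ⇒ |(-6t + 4)/(t + 6) + 1| < eps.
Combining over a common denominator, (-6t + 4)/(t + 6) + 1 = [(-6t + 4)·8 − (-8)·(t + 6)] / [8·(t + 6)] = -40(t − 2) / (8(t + 6)).
So |(-6t + 4)/(t + 6) + 1| = 40|t − 2| / (8·|t + 6|).
Restrict delta ≤ 4. Then |t − 2| < 4 gives |t + 6| = |(t − 2) + 8| ≥ 8 − 4 = 4.
Hence |(-6t + 4)/(t + 6) + 1| < 40|t − 2|/(8·4) = (5/4)|t − 2|, which is < eps once |t − 2| < (4/5)eps.
Take delta = min(4, (4/5)eps). Then 0 < |t − 2| < delta forces both bounds, so |(-6t + 4)/(t + 6) + 1| < eps.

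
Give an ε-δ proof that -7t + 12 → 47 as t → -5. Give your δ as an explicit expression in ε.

δ = ε/7

Suppose ε > 0. We need δ > 0 so that 0 < |t + 5| < δ implies |(-7t + 12) − 47| < ε.
Since (-7t + 12) − 47 = -7(t + 5), we have |(-7t + 12) − 47| = 7|t + 5|.
Thus it suffices that |t + 5| < ε/7.
Choosing δ = ε/7 gives |(-7t + 12) − 47| = 7|t + 5| < ε whenever |t + 5| < δ.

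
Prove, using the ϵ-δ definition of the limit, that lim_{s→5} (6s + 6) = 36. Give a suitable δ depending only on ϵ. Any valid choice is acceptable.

Fix ϵ > 0. We need δ > 0 so that 0 < |s − 5| < δ implies |(6s + 6) − 36| < ϵ.
Since (6s + 6) − 36 = 6(s − 5), we have |(6s + 6) − 36| = 6|s − 5|.
Thus it suffices that |s − 5| < ϵ/6.
Choosing δ = ϵ/6 gives |(6s + 6) − 36| = 6|s − 5| < ϵ whenever |s − 5| < δ.

δ = ϵ/6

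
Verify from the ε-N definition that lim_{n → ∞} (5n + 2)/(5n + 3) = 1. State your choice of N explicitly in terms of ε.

N = (1/5)/ε

Suppose ε > 0. For n ≥ 1, |(5n + 2)/(5n + 3) − 1| = |-5|/(5(5n + 3)) = 5/(5(5n + 3)).
Since 5n + 3 ≥ 5n for n ≥ 1, this is ≤ 5/(5·5n) = (1/5)/n.
So |(5n + 2)/(5n + 3) − 1| < ε whenever n > (1/5)/ε.
Take N = (1/5)/ε. If n > N then |(5n + 2)/(5n + 3) − 1| ≤ (1/5)/n < ε.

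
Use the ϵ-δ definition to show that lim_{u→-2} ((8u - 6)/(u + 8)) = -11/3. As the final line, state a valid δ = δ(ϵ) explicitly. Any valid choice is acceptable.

δ = min(3, (9/35)ϵ)

Fix ϵ > 0. We want δ > 0 with 0 < |u + 2| < δ ⇒ |(8u - 6)/(u + 8) + 11/3| < ϵ.
Combining over a common denominator, (8u - 6)/(u + 8) + 11/3 = [(8u - 6)·6 − (-22)·(u + 8)] / [6·(u + 8)] = 70(u + 2) / (6(u + 8)).
So |(8u - 6)/(u + 8) + 11/3| = 70|u + 2| / (6·|u + 8|).
Require δ ≤ 3, so |u + 8| ≥ |6| − |u + 2| > 6 − 3 = 3.
Hence |(8u - 6)/(u + 8) + 11/3| < 70|u + 2|/(6·3) = (35/9)|u + 2|, which is < ϵ once |u + 2| < (9/35)ϵ.
Take δ = min(3, (9/35)ϵ). Then 0 < |u + 2| < δ forces both bounds, so |(8u - 6)/(u + 8) + 11/3| < ϵ.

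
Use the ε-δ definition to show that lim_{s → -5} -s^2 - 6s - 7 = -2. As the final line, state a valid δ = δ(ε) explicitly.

Suppose ε > 0. We want δ > 0 such that 0 < |s + 5| < δ implies |(-s^2 - 6s - 7) + 2| < ε.
(-s^2 - 6s - 7) + 2 = -s^2 - 6s - 5 = (s + 5)(-s - 1).
So |(-s^2 - 6s - 7) + 2| = |s + 5|·|-s - 1|.
Require δ ≤ 1. Then |s + 5| < 1 gives |s| < 6, and by the triangle inequality |-s - 1| ≤ 6 + 1 = 7.
Hence |(-s^2 - 6s - 7) + 2| ≤ 7|s + 5| < ε provided |s + 5| < ε/7.
Choosing δ = min(1, ε/7) ensures both conditions, hence |(-s^2 - 6s - 7) + 2| < ε.

δ = min(1, ε/7)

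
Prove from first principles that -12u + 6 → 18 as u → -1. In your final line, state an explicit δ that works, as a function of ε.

δ = ε/12

Let ε > 0. We need δ > 0 so that 0 < |u + 1| < δ implies |(-12u + 6) − 18| < ε.
|(-12u + 6) − 18| = |-12u - 12| = 12|u + 1|.
So 12|u + 1| < ε exactly when |u + 1| < ε/12.
Take δ = ε/12. If 0 < |u + 1| < δ then |(-12u + 6) − 18| = 12|u + 1| < 12·(ε/12) = ε.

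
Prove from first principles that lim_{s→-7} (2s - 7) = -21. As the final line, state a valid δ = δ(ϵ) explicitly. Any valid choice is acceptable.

δ = ϵ/2

Fix ϵ > 0. We need δ > 0 so that 0 < |s + 7| < δ implies |(2s - 7) + 21| < ϵ.
Since (2s - 7) + 21 = 2(s + 7), we have |(2s - 7) + 21| = 2|s + 7|.
Thus it suffices that |s + 7| < ϵ/2.
Choosing δ = ϵ/2 gives |(2s - 7) + 21| = 2|s + 7| < ϵ whenever |s + 7| < δ.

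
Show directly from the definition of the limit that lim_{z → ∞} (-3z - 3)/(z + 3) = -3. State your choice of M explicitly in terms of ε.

Let ε > 0. We seek M > 0 such that z > M implies |(-3z - 3)/(z + 3) + 3| < ε.
(-3z - 3)/(z + 3) + 3 = ((-3z - 3) − (-3)(z + 3)) / ((z + 3)) = 6/((z + 3)).
For z > 0 we have z + 3 > z, so |(-3z - 3)/(z + 3) + 3| = 6/((z + 3)) < 6/(z) = 6/z.
Thus |(-3z - 3)/(z + 3) + 3| < ε whenever z > 6/ε.
Take M = 6/ε. If z > M then |(-3z - 3)/(z + 3) + 3| < 6/z < ε.

M = 6/ε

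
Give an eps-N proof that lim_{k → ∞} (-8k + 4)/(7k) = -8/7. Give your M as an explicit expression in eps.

M = (4/7)/eps

Let eps > 0. For k ≥ 1, |(-8k + 4)/(7k) + 8/7| = |28|/(7(7k)) = 28/(7(7k)).
Since 7k ≥ 7k for k ≥ 1, this is ≤ 28/(7·7k) = (4/7)/k.
So |(-8k + 4)/(7k) + 8/7| < eps whenever k > (4/7)/eps.
Take M = (4/7)/eps. If k > M then |(-8k + 4)/(7k) + 8/7| ≤ (4/7)/k < eps.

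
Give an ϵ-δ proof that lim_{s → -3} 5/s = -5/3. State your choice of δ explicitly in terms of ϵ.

Suppose ϵ > 0. We seek δ > 0 such that 0 < |s + 3| < δ implies |5/s + 5/3| < ϵ.
|5/s + 5/3| = 5·|-3 − s|/(3·|s|) = 5|s + 3|/(3|s|).
Restrict δ ≤ 3/2. Then |s + 3| < 3/2 gives |s| > 3/2, so 3|s| > 9/2.
Then |5/s + 5/3| < 5|s + 3|/(9/2), which is < ϵ when |s + 3| < (9/10)ϵ.
Take δ = min(3/2, (9/10)ϵ). Then 0 < |s + 3| < δ gives both |s + 3| < 3/2 and |s + 3| < (9/10)ϵ, so |5/s + 5/3| < ϵ.

δ = min(3/2, (9/10)ϵ)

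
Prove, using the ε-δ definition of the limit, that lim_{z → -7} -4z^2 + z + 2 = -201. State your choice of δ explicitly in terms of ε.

Fix ε > 0. We want δ > 0 such that 0 < |z + 7| < δ implies |(-4z^2 + z + 2) + 201| < ε.
(-4z^2 + z + 2) + 201 = -4z^2 + z + 203 = (z + 7)(-4z + 29).
So |(-4z^2 + z + 2) + 201| = |z + 7|·|-4z + 29|.
Assume first that |z + 7| < 2, so |z| < 9. Then |-4z + 29| ≤ 4·9 + 29 = 65.
Hence |(-4z^2 + z + 2) + 201| ≤ 65|z + 7| < ε provided |z + 7| < ε/65.
Take δ = min(2, ε/65). Then 0 < |z + 7| < δ gives both |z + 7| < 2 and |z + 7| < ε/65, so |(-4z^2 + z + 2) + 201| < ε.

δ = min(2, ε/65)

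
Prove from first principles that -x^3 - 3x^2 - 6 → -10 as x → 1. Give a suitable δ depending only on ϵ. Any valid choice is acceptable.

Let ϵ > 0. We want δ > 0 such that 0 < |x − 1| < δ implies |(-x^3 - 3x^2 - 6) + 10| < ϵ.
(-x^3 - 3x^2 - 6) + 10 = -x^3 - 3x^2 + 4 = (x − 1)(-x^2 - 4x - 4).
So |(-x^3 - 3x^2 - 6) + 10| = |x − 1|·|-x^2 - 4x - 4|.
Require δ ≤ 1. Then |x − 1| < 1 gives |x| < 2, and by the triangle inequality |-x^2 - 4x - 4| ≤ 2^2 + 4·2 + 4 = 16.
Hence |(-x^3 - 3x^2 - 6) + 10| ≤ 16|x − 1| < ϵ provided |x − 1| < ϵ/16.
Take δ = min(1, ϵ/16). Then 0 < |x − 1| < δ gives both |x − 1| < 1 and |x − 1| < ϵ/16, so |(-x^3 - 3x^2 - 6) + 10| < ϵ.

δ = min(1, ϵ/16)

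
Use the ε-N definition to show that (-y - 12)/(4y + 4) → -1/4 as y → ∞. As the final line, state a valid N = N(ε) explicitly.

Fix ε > 0. We seek N > 0 such that y > N implies |(-y - 12)/(4y + 4) + 1/4| < ε.
(-y - 12)/(4y + 4) + 1/4 = (4(-y - 12) − (-1)(4y + 4)) / (4(4y + 4)) = -44/(4(4y + 4)).
For y > 0 we have 4y + 4 > 4y, so |(-y - 12)/(4y + 4) + 1/4| = 44/(4(4y + 4)) < 44/(4·4y) = (11/4)/y.
Thus |(-y - 12)/(4y + 4) + 1/4| < ε whenever y > (11/4)/ε.
Take N = (11/4)/ε. If y > N then |(-y - 12)/(4y + 4) + 1/4| < (11/4)/y < ε.

N = (11/4)/ε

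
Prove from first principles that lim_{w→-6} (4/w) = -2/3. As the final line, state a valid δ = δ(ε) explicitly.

Suppose ε > 0. We seek δ > 0 such that 0 < |w + 6| < δ implies |4/w + 2/3| < ε.
|4/w + 2/3| = 4·|-6 − w|/(6·|w|) = 4|w + 6|/(6|w|).
Require δ ≤ 3 so that |w| > 6 − 3 = 3, hence 6|w| > 18.
Then |4/w + 2/3| < 4|w + 6|/18, which is < ε when |w + 6| < (9/2)ε.
Take δ = min(3, (9/2)ε). Then 0 < |w + 6| < δ gives both |w + 6| < 3 and |w + 6| < (9/2)ε, so |4/w + 2/3| < ε.

δ = min(3, (9/2)ε)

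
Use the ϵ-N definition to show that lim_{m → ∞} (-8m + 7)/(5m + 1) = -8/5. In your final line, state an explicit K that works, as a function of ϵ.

Let ϵ > 0. For m ≥ 1, |(-8m + 7)/(5m + 1) + 8/5| = |43|/(5(5m + 1)) = 43/(5(5m + 1)).
Since 5m + 1 ≥ 5m for m ≥ 1, this is ≤ 43/(5·5m) = (43/25)/m.
So |(-8m + 7)/(5m + 1) + 8/5| < ϵ whenever m > (43/25)/ϵ.
Take K = (43/25)/ϵ. If m > K then |(-8m + 7)/(5m + 1) + 8/5| ≤ (43/25)/m < ϵ.

K = (43/25)/ϵ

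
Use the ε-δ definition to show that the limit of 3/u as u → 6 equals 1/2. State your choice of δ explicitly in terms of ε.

δ = min(3, 6ε)

Let ε > 0 be given. We seek δ > 0 such that 0 < |u − 6| < δ implies |3/u − (1/2)| < ε.
|3/u − (1/2)| = 3·|6 − u|/(6·|u|) = 3|u − 6|/(6|u|).
Restrict δ ≤ 3. Then |u − 6| < 3 gives |u| > 3, so 6|u| > 18.
Then |3/u − (1/2)| < 3|u − 6|/18, which is < ε when |u − 6| < 6ε.
Take δ = min(3, 6ε). Then 0 < |u − 6| < δ gives both |u − 6| < 3 and |u − 6| < 6ε, so |3/u − (1/2)| < ε.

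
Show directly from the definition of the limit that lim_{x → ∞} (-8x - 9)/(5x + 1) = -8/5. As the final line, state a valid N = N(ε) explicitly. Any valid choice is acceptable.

Let ε > 0. We seek N > 0 such that x > N implies |(-8x - 9)/(5x + 1) + 8/5| < ε.
(-8x - 9)/(5x + 1) + 8/5 = (5(-8x - 9) − (-8)(5x + 1)) / (5(5x + 1)) = -37/(5(5x + 1)).
For x > 0 we have 5x + 1 > 5x, so |(-8x - 9)/(5x + 1) + 8/5| = 37/(5(5x + 1)) < 37/(5·5x) = (37/25)/x.
Thus |(-8x - 9)/(5x + 1) + 8/5| < ε whenever x > (37/25)/ε.
Take N = (37/25)/ε. If x > N then |(-8x - 9)/(5x + 1) + 8/5| < (37/25)/x < ε.

N = (37/25)/ε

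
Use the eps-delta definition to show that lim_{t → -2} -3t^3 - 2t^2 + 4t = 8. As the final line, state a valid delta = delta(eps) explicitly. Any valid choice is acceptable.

Let eps > 0. We want delta > 0 such that 0 < |t + 2| < delta implies |(-3t^3 - 2t^2 + 4t) − 8| < eps.
(-3t^3 - 2t^2 + 4t) − 8 = -3t^3 - 2t^2 + 4t - 8 = (t + 2)(-3t^2 + 4t - 4).
So |(-3t^3 - 2t^2 + 4t) − 8| = |t + 2|·|-3t^2 + 4t - 4|.
Require delta ≤ 1. Then |t + 2| < 1 gives |t| < 3, and by the triangle inequality |-3t^2 + 4t - 4| ≤ 3·3^2 + 4·3 + 4 = 43.
Hence |(-3t^3 - 2t^2 + 4t) − 8| ≤ 43|t + 2| < eps provided |t + 2| < eps/43.
Choosing delta = min(1, eps/43) ensures both conditions, hence |(-3t^3 - 2t^2 + 4t) − 8| < eps.

delta = min(1, eps/43)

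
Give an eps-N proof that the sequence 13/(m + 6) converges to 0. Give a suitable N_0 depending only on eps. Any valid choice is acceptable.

Suppose eps > 0. For m ≥ 1, |13/(m + 6) − 0| = 13/(m + 6) ≤ 13/m.
We need 13/m < eps, i.e. m > 13/eps.
Take N_0 = 13/eps. If m > N_0 then |13/(m + 6)| ≤ 13/m < eps.

N_0 = 13/eps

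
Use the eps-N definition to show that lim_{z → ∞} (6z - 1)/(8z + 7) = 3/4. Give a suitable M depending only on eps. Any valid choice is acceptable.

M = (25/32)/eps

Let eps > 0 be given. We seek M > 0 such that z > M implies |(6z - 1)/(8z + 7) − (3/4)| < eps.
(6z - 1)/(8z + 7) − (3/4) = (8(6z - 1) − 6(8z + 7)) / (8(8z + 7)) = -50/(8(8z + 7)).
For z > 0 we have 8z + 7 > 8z, so |(6z - 1)/(8z + 7) − (3/4)| = 50/(8(8z + 7)) < 50/(8·8z) = (25/32)/z.
Thus |(6z - 1)/(8z + 7) − (3/4)| < eps whenever z > (25/32)/eps.
Take M = (25/32)/eps. If z > M then |(6z - 1)/(8z + 7) − (3/4)| < (25/32)/z < eps.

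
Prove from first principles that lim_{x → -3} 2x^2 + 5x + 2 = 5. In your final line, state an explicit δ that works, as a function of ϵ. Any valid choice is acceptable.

δ = min(2, ϵ/11)

Let ϵ > 0 be given. We want δ > 0 such that 0 < |x + 3| < δ implies |(2x^2 + 5x + 2) − 5| < ϵ.
(2x^2 + 5x + 2) − 5 = 2x^2 + 5x - 3 = (x + 3)(2x - 1).
So |(2x^2 + 5x + 2) − 5| = |x + 3|·|2x - 1|.
Require δ ≤ 2. Then |x + 3| < 2 gives |x| < 5, and by the triangle inequality |2x - 1| ≤ 2·5 + 1 = 11.
Hence |(2x^2 + 5x + 2) − 5| ≤ 11|x + 3| < ϵ provided |x + 3| < ϵ/11.
Take δ = min(2, ϵ/11). Then 0 < |x + 3| < δ gives both |x + 3| < 2 and |x + 3| < ϵ/11, so |(2x^2 + 5x + 2) − 5| < ϵ.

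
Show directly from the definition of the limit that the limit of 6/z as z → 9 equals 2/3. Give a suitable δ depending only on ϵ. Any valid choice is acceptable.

δ = min(9/2, (27/4)ϵ)

Let ϵ > 0 be given. We seek δ > 0 such that 0 < |z − 9| < δ implies |6/z − (2/3)| < ϵ.
|6/z − (2/3)| = 6·|9 − z|/(9·|z|) = 6|z − 9|/(9|z|).
Require δ ≤ 9/2 so that |z| > 9 − 9/2 = 9/2, hence 9|z| > 81/2.
Then |6/z − (2/3)| < 6|z − 9|/(81/2), which is < ϵ when |z − 9| < (27/4)ϵ.
Take δ = min(9/2, (27/4)ϵ). Then 0 < |z − 9| < δ gives both |z − 9| < 9/2 and |z − 9| < (27/4)ϵ, so |6/z − (2/3)| < ϵ.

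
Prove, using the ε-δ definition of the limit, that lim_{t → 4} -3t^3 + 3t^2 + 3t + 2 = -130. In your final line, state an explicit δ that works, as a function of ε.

Suppose ε > 0. We want δ > 0 such that 0 < |t − 4| < δ implies |(-3t^3 + 3t^2 + 3t + 2) + 130| < ε.
(-3t^3 + 3t^2 + 3t + 2) + 130 = -3t^3 + 3t^2 + 3t + 132 = (t − 4)(-3t^2 - 9t - 33).
So |(-3t^3 + 3t^2 + 3t + 2) + 130| = |t − 4|·|-3t^2 - 9t - 33|.
Assume first that |t − 4| < 2, so |t| < 6. Then |-3t^2 - 9t - 33| ≤ 3·6^2 + 9·6 + 33 = 195.
Hence |(-3t^3 + 3t^2 + 3t + 2) + 130| ≤ 195|t − 4| < ε provided |t − 4| < ε/195.
Choosing δ = min(2, ε/195) ensures both conditions, hence |(-3t^3 + 3t^2 + 3t + 2) + 130| < ε.

δ = min(2, ε/195)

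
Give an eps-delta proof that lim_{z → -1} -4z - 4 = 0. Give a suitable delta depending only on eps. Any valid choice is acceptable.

Let eps > 0. We need delta > 0 so that 0 < |z + 1| < delta implies |(-4z - 4)| < eps.
Since (-4z - 4) = -4(z + 1), we have |(-4z - 4)| = 4|z + 1|.
Thus it suffices that |z + 1| < eps/4.
Take delta = eps/4. If 0 < |z + 1| < delta then |(-4z - 4)| = 4|z + 1| < 4·(eps/4) = eps.

delta = eps/4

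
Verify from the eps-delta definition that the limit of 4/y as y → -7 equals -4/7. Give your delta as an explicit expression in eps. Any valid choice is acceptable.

Fix eps > 0. We seek delta > 0 such that 0 < |y + 7| < delta implies |4/y + 4/7| < eps.
|4/y + 4/7| = 4·|-7 − y|/(7·|y|) = 4|y + 7|/(7|y|).
Require delta ≤ 7/2 so that |y| > 7 − 7/2 = 7/2, hence 7|y| > 49/2.
Then |4/y + 4/7| < 4|y + 7|/(49/2), which is < eps when |y + 7| < (49/8)eps.
Take delta = min(7/2, (49/8)eps). Then 0 < |y + 7| < delta gives both |y + 7| < 7/2 and |y + 7| < (49/8)eps, so |4/y + 4/7| < eps.

delta = min(7/2, (49/8)eps)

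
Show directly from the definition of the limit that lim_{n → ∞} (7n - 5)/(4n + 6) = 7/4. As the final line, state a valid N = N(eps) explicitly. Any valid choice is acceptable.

Fix eps > 0. For n ≥ 1, |(7n - 5)/(4n + 6) − (7/4)| = |-62|/(4(4n + 6)) = 62/(4(4n + 6)).
Since 4n + 6 ≥ 4n for n ≥ 1, this is ≤ 62/(4·4n) = (31/8)/n.
So |(7n - 5)/(4n + 6) − (7/4)| < eps whenever n > (31/8)/eps.
Take N = (31/8)/eps. If n > N then |(7n - 5)/(4n + 6) − (7/4)| ≤ (31/8)/n < eps.

N = (31/8)/eps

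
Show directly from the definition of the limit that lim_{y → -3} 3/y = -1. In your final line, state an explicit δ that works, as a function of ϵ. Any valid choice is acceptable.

δ = min(3/2, (3/2)ϵ)

Suppose ϵ > 0. We seek δ > 0 such that 0 < |y + 3| < δ implies |3/y + 1| < ϵ.
|3/y + 1| = 3·|-3 − y|/(3·|y|) = 3|y + 3|/(3|y|).
Require δ ≤ 3/2 so that |y| > 3 − 3/2 = 3/2, hence 3|y| > 9/2.
Then |3/y + 1| < 3|y + 3|/(9/2), which is < ϵ when |y + 3| < (3/2)ϵ.
Take δ = min(3/2, (3/2)ϵ). Then 0 < |y + 3| < δ gives both |y + 3| < 3/2 and |y + 3| < (3/2)ϵ, so |3/y + 1| < ϵ.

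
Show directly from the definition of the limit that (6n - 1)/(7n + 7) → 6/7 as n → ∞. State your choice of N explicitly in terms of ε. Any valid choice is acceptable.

N = 1/ε

Let ε > 0. For n ≥ 1, |(6n - 1)/(7n + 7) − (6/7)| = |-49|/(7(7n + 7)) = 49/(7(7n + 7)).
Since 7n + 7 ≥ 7n for n ≥ 1, this is ≤ 49/(7·7n) = 1/n.
So |(6n - 1)/(7n + 7) − (6/7)| < ε whenever n > 1/ε.
Take N = 1/ε. If n > N then |(6n - 1)/(7n + 7) − (6/7)| ≤ 1/n < ε.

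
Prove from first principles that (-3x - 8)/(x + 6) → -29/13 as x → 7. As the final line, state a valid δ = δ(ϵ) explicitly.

δ = min(13/2, (169/20)ϵ)

Suppose ϵ > 0. We want δ > 0 with 0 < |x − 7| < δ ⇒ |(-3x - 8)/(x + 6) + 29/13| < ϵ.
Combining over a common denominator, (-3x - 8)/(x + 6) + 29/13 = [(-3x - 8)·13 − (-29)·(x + 6)] / [13·(x + 6)] = -10(x − 7) / (13(x + 6)).
So |(-3x - 8)/(x + 6) + 29/13| = 10|x − 7| / (13·|x + 6|).
Restrict δ ≤ 13/2. Then |x − 7| < 13/2 gives |x + 6| = |(x − 7) + 13| ≥ 13 − 13/2 = 13/2.
Hence |(-3x - 8)/(x + 6) + 29/13| < 10|x − 7|/(13·(13/2)) = (20/169)|x − 7|, which is < ϵ once |x − 7| < (169/20)ϵ.
Take δ = min(13/2, (169/20)ϵ). Then 0 < |x − 7| < δ forces both bounds, so |(-3x - 8)/(x + 6) + 29/13| < ϵ.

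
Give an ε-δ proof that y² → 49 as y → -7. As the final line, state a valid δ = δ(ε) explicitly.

δ = min(1, ε/15)

Suppose ε > 0. We seek δ > 0 with 0 < |y + 7| < δ ⇒ |y² − 49| < ε.
Factor: y² − 49 = (y + 7)(y - 7), so |y² − 49| = |y + 7|·|y - 7|.
Impose δ ≤ 1 so that |y| < 8; then |y - 7| ≤ 15.
Hence |y² − 49| ≤ 15|y + 7|, which is < ε once |y + 7| < ε/15.
Take δ = min(1, ε/15). If 0 < |y + 7| < δ then both bounds hold and |y² − 49| ≤ 15|y + 7| < 15·(ε/15) = ε.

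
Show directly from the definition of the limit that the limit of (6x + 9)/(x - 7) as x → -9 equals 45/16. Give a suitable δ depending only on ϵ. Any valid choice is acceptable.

δ = min(8, (128/51)ϵ)

Suppose ϵ > 0. We want δ > 0 with 0 < |x + 9| < δ ⇒ |(6x + 9)/(x - 7) − (45/16)| < ϵ.
Combining over a common denominator, (6x + 9)/(x - 7) − (45/16) = [(6x + 9)·(-16) − (-45)·(x - 7)] / [(-16)·(x - 7)] = -51(x + 9) / ((-16)(x - 7)).
So |(6x + 9)/(x - 7) − (45/16)| = 51|x + 9| / (16·|x − 7|).
Restrict δ ≤ 8. Then |x + 9| < 8 gives |x − 7| = |(x + 9) + (-16)| ≥ 16 − 8 = 8.
Hence |(6x + 9)/(x - 7) − (45/16)| < 51|x + 9|/(16·8) = (51/128)|x + 9|, which is < ϵ once |x + 9| < (128/51)ϵ.
Take δ = min(8, (128/51)ϵ). Then 0 < |x + 9| < δ forces both bounds, so |(6x + 9)/(x - 7) − (45/16)| < ϵ.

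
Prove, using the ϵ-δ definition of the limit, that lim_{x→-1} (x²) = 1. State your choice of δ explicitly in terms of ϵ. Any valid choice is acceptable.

δ = min(2, ϵ/4)

Let ϵ > 0 be given. We seek δ > 0 with 0 < |x + 1| < δ ⇒ |x² − 1| < ϵ.
Factor: x² − 1 = (x + 1)(x - 1), so |x² − 1| = |x + 1|·|x - 1|.
Impose δ ≤ 2 so that |x| < 3; then |x - 1| ≤ 4.
Hence |x² − 1| ≤ 4|x + 1|, which is < ϵ once |x + 1| < ϵ/4.
Take δ = min(2, ϵ/4). If 0 < |x + 1| < δ then both bounds hold and |x² − 1| ≤ 4|x + 1| < 4·(ϵ/4) = ϵ.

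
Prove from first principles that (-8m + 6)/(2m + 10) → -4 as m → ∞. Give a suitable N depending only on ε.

Suppose ε > 0. For m ≥ 1, |(-8m + 6)/(2m + 10) + 4| = |92|/(2(2m + 10)) = 92/(2(2m + 10)).
Since 2m + 10 ≥ 2m for m ≥ 1, this is ≤ 92/(2·2m) = 23/m.
So |(-8m + 6)/(2m + 10) + 4| < ε whenever m > 23/ε.
Take N = 23/ε. If m > N then |(-8m + 6)/(2m + 10) + 4| ≤ 23/m < ε.

N = 23/ε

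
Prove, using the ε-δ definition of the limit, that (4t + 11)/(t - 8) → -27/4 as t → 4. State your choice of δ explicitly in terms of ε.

Let ε > 0 be given. We want δ > 0 with 0 < |t − 4| < δ ⇒ |(4t + 11)/(t - 8) + 27/4| < ε.
Combining over a common denominator, (4t + 11)/(t - 8) + 27/4 = [(4t + 11)·(-4) − 27·(t - 8)] / [(-4)·(t - 8)] = -43(t − 4) / ((-4)(t - 8)).
So |(4t + 11)/(t - 8) + 27/4| = 43|t − 4| / (4·|t − 8|).
Require δ ≤ 2, so |t − 8| ≥ |-4| − |t − 4| > 4 − 2 = 2.
Hence |(4t + 11)/(t - 8) + 27/4| < 43|t − 4|/(4·2) = (43/8)|t − 4|, which is < ε once |t − 4| < (8/43)ε.
Take δ = min(2, (8/43)ε). Then 0 < |t − 4| < δ forces both bounds, so |(4t + 11)/(t - 8) + 27/4| < ε.

δ = min(2, (8/43)ε)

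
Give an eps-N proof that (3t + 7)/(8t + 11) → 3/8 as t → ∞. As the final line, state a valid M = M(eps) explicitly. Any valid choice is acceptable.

Let eps > 0. We seek M > 0 such that t > M implies |(3t + 7)/(8t + 11) − (3/8)| < eps.
(3t + 7)/(8t + 11) − (3/8) = (8(3t + 7) − 3(8t + 11)) / (8(8t + 11)) = 23/(8(8t + 11)).
For t > 0 we have 8t + 11 > 8t, so |(3t + 7)/(8t + 11) − (3/8)| = 23/(8(8t + 11)) < 23/(8·8t) = (23/64)/t.
Thus |(3t + 7)/(8t + 11) − (3/8)| < eps whenever t > (23/64)/eps.
Take M = (23/64)/eps. If t > M then |(3t + 7)/(8t + 11) − (3/8)| < (23/64)/t < eps.

M = (23/64)/eps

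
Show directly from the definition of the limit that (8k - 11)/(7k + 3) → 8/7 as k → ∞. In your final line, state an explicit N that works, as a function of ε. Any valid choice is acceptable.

N = (101/49)/ε

Let ε > 0 be given. For k ≥ 1, |(8k - 11)/(7k + 3) − (8/7)| = |-101|/(7(7k + 3)) = 101/(7(7k + 3)).
Since 7k + 3 ≥ 7k for k ≥ 1, this is ≤ 101/(7·7k) = (101/49)/k.
So |(8k - 11)/(7k + 3) − (8/7)| < ε whenever k > (101/49)/ε.
Take N = (101/49)/ε. If k > N then |(8k - 11)/(7k + 3) − (8/7)| ≤ (101/49)/k < ε.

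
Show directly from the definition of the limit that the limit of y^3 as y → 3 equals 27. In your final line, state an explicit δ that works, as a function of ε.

δ = min(1, ε/37)

Let ε > 0 be given. We seek δ > 0 with 0 < |y − 3| < δ ⇒ |y^3 − 27| < ε.
Factor: y^3 − 27 = (y − 3)(y^2 + 3y + 9), so |y^3 − 27| = |y − 3|·|y^2 + 3y + 9|.
Restrict δ ≤ 1. Then |y − 3| < 1 gives |y| < 4, so by the triangle inequality |y^2 + 3y + 9| ≤ 4^2 + 3·4 + 9 = 37.
Hence |y^3 − 27| ≤ 37|y − 3|, which is < ε once |y − 3| < ε/37.
Take δ = min(1, ε/37). If 0 < |y − 3| < δ then both bounds hold and |y^3 − 27| ≤ 37|y − 3| < 37·(ε/37) = ε.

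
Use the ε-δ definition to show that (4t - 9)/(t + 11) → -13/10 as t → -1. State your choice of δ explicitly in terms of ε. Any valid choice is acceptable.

Let ε > 0. We want δ > 0 with 0 < |t + 1| < δ ⇒ |(4t - 9)/(t + 11) + 13/10| < ε.
Combining over a common denominator, (4t - 9)/(t + 11) + 13/10 = [(4t - 9)·10 − (-13)·(t + 11)] / [10·(t + 11)] = 53(t + 1) / (10(t + 11)).
So |(4t - 9)/(t + 11) + 13/10| = 53|t + 1| / (10·|t + 11|).
Require δ ≤ 5, so |t + 11| ≥ |10| − |t + 1| > 10 − 5 = 5.
Hence |(4t - 9)/(t + 11) + 13/10| < 53|t + 1|/(10·5) = (53/50)|t + 1|, which is < ε once |t + 1| < (50/53)ε.
Take δ = min(5, (50/53)ε). Then 0 < |t + 1| < δ forces both bounds, so |(4t - 9)/(t + 11) + 13/10| < ε.

δ = min(5, (50/53)ε)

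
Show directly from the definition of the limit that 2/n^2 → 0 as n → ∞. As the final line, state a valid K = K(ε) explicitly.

Let ε > 0 be given. For n ≥ 1, |2/n^2 − 0| = 2/n^2.
2/n^2 < ε ⇔ n^2 > 2/ε ⇔ n > (2/ε)^{1/2}.
Take K = (2/ε)^{1/2}. Then n > K implies 2/n^2 < ε.

K = (2/ε)^{1/2}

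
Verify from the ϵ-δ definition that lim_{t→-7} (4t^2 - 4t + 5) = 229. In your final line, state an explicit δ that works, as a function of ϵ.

δ = min(1, ϵ/64)

Fix ϵ > 0. We want δ > 0 such that 0 < |t + 7| < δ implies |(4t^2 - 4t + 5) − 229| < ϵ.
(4t^2 - 4t + 5) − 229 = 4t^2 - 4t - 224 = (t + 7)(4t - 32).
So |(4t^2 - 4t + 5) − 229| = |t + 7|·|4t - 32|.
Require δ ≤ 1. Then |t + 7| < 1 gives |t| < 8, and by the triangle inequality |4t - 32| ≤ 4·8 + 32 = 64.
Hence |(4t^2 - 4t + 5) − 229| ≤ 64|t + 7| < ϵ provided |t + 7| < ϵ/64.
Choosing δ = min(1, ϵ/64) ensures both conditions, hence |(4t^2 - 4t + 5) − 229| < ϵ.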